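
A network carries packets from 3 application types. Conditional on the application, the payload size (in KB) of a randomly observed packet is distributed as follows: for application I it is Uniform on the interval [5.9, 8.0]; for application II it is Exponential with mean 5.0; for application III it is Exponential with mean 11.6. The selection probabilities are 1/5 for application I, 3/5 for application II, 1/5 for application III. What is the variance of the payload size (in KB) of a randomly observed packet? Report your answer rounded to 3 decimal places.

Per component, I: μ=6.95, E[X²]=48.67; II: μ=5, E[X²]=50; III: μ=11.6, E[X²]=269.12.
E[X] = 0.2·6.95 + 0.6·5 + 0.2·11.6 = 6.71.
E[X²] = 0.2·48.67 + 0.6·50 + 0.2·269.12 = 93.558.
Var(X) = E[X²] − (E[X])² = 93.558 − 45.0241 = 48.5339.

48.534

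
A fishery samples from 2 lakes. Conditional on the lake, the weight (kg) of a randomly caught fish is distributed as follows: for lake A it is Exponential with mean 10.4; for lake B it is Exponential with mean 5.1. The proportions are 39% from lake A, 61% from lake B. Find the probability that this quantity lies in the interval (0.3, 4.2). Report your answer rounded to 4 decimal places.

0.4259

Conditional on each lake, P(0.3 < X < 4.2): A: 0.303819; B: 0.503993.
By total probability, P(0.3 < X < 4.2) = 0.39·0.303819 + 0.61·0.503993 = 0.425925.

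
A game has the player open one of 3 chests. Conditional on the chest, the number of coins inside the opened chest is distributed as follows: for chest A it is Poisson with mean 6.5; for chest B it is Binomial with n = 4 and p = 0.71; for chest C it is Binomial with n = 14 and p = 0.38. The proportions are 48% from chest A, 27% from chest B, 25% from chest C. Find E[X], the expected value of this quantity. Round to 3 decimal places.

5.217

Component means — A: 6.5; B: 2.84; C: 5.32.
E[X] = 0.48·6.5 + 0.27·2.84 + 0.25·5.32 = 5.2168.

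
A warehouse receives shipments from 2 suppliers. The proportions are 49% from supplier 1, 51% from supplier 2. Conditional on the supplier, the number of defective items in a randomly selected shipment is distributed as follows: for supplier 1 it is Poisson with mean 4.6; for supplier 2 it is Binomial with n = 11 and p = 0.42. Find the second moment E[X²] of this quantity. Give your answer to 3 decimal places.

For each component E[X²] = Var + (mean)², giving 1: 25.76; 2: 24.024.
Overall E[X²] = 0.49·25.76 + 0.51·24.024 = 24.8746.

24.875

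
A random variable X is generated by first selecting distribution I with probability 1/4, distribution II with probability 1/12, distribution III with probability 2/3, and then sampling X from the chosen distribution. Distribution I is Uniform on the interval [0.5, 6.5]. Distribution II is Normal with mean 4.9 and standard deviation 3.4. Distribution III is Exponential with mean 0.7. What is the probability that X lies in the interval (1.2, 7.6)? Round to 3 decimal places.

0.395

Conditional on each component, P(1.2 < X < 7.6): I: 0.883333; II: 0.648191; III: 0.180073.
By total probability, P(1.2 < X < 7.6) = 0.25·0.883333 + 0.0833333·0.648191 + 0.666667·0.180073 = 0.394898.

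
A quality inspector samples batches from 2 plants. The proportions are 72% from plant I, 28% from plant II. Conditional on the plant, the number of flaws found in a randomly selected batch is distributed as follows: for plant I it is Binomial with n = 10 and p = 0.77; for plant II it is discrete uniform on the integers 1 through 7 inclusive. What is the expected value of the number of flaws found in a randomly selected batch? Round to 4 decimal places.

Component means — I: 7.7; II: 4.
E[X] = 0.72·7.7 + 0.28·4 = 6.664.

6.6640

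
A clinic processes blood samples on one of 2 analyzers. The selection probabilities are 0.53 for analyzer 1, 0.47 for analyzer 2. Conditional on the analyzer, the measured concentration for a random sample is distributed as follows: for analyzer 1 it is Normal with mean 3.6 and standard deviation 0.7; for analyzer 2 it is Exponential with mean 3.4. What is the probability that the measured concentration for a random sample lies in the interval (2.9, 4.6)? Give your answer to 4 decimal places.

Conditional on each analyzer, P(2.9 < X < 4.6): 1: 0.764781; 2: 0.167681.
By total probability, P(2.9 < X < 4.6) = 0.53·0.764781 + 0.47·0.167681 = 0.484144.

0.4841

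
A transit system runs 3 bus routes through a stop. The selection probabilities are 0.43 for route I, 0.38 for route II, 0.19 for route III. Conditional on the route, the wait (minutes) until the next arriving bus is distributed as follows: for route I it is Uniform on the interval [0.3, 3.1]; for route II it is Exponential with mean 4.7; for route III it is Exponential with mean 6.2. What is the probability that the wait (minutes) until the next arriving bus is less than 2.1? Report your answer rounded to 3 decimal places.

0.468

Conditional on each route, P(X < 2.1): I: 0.642857; II: 0.360334; III: 0.287311.
By total probability, P(X < 2.1) = 0.43·0.642857 + 0.38·0.360334 + 0.19·0.287311 = 0.467944.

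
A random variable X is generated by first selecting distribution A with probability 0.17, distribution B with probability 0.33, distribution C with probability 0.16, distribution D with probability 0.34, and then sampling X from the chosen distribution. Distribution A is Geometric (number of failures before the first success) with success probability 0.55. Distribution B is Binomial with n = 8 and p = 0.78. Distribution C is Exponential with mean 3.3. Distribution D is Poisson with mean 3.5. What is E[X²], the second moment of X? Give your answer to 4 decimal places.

For each component E[X²] = Var + (mean)², giving A: 2.15702; B: 40.3104; C: 21.78; D: 15.75.
Overall E[X²] = 0.17·2.15702 + 0.33·40.3104 + 0.16·21.78 + 0.34·15.75 = 22.5089.

22.5089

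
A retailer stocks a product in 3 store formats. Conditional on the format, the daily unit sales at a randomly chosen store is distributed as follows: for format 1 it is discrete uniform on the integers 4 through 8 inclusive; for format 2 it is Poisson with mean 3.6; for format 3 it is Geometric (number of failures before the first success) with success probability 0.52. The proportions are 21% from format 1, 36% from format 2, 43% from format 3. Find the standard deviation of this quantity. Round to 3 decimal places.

2.520

Per component, 1: μ=6, E[X²]=38; 2: μ=3.6, E[X²]=16.56; 3: μ=0.923077, E[X²]=2.62722.
E[X] = 0.21·6 + 0.36·3.6 + 0.43·0.923077 = 2.95292.
E[X²] = 0.21·38 + 0.36·16.56 + 0.43·2.62722 = 15.0713.
Var(X) = E[X²] − (E[X])² = 15.0713 − 8.71975 = 6.35155.
SD(X) = √6.35155 = 2.52023.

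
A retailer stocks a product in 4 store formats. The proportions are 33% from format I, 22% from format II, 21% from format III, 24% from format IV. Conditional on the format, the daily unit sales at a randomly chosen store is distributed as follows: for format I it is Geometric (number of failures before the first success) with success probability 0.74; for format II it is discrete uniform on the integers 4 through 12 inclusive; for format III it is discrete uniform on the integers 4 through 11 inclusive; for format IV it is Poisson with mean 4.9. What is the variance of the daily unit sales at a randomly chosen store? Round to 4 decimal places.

Per component, I: μ=0.351351, E[X²]=0.598247; II: μ=8, E[X²]=70.6667; III: μ=7.5, E[X²]=61.5; IV: μ=4.9, E[X²]=28.91.
E[X] = 0.33·0.351351 + 0.22·8 + 0.21·7.5 + 0.24·4.9 = 4.62695.
E[X²] = 0.33·0.598247 + 0.22·70.6667 + 0.21·61.5 + 0.24·28.91 = 35.5975.
Var(X) = E[X²] − (E[X])² = 35.5975 − 21.4086 = 14.1889.

14.1889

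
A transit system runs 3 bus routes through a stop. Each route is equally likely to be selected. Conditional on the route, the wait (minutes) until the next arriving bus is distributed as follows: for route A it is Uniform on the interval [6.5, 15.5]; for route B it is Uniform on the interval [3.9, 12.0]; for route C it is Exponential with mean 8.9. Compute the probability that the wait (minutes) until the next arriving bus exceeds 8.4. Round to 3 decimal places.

0.541

Conditional on each route, P(X > 8.4): A: 0.788889; B: 0.444444; C: 0.389138.
By total probability, P(X > 8.4) = 0.333333·0.788889 + 0.333333·0.444444 + 0.333333·0.389138 = 0.540824.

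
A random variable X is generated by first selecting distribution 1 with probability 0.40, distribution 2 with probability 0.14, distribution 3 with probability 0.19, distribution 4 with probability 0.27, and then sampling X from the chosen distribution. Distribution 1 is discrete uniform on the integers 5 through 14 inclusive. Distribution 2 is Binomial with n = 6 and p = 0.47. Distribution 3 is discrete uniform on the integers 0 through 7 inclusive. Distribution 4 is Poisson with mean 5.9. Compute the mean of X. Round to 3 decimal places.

6.453

Component means — 1: 9.5; 2: 2.82; 3: 3.5; 4: 5.9.
E[X] = 0.4·9.5 + 0.14·2.82 + 0.19·3.5 + 0.27·5.9 = 6.4528.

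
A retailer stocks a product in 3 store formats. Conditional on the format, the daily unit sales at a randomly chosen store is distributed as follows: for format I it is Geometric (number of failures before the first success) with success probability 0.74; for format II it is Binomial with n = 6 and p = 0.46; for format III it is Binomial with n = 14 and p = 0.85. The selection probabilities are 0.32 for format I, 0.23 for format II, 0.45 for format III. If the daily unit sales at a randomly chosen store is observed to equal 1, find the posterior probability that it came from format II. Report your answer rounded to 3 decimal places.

Likelihoods P(X=1 | ·): I: 0.1924; II: 0.12673; III: 2.31597e-10.
Posterior ∝ prior × likelihood. Numerator for II: 0.23·0.12673 = 0.0291478.
Normalizing constant: 0.32·0.1924 + 0.23·0.12673 + 0.45·2.31597e-10 = 0.0907158.
P(II | observation) = 0.0291478 / 0.0907158 = 0.321309.

0.321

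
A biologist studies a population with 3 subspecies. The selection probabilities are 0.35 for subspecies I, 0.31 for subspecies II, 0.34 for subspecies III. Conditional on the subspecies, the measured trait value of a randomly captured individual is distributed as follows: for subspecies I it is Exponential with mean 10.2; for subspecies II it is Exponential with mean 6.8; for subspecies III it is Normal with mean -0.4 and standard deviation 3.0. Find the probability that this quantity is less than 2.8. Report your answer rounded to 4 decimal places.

0.4800

Conditional on each subspecies, P(X < 2.8): I: 0.240055; II: 0.33752; III: 0.856939.
By total probability, P(X < 2.8) = 0.35·0.240055 + 0.31·0.33752 + 0.34·0.856939 = 0.48001.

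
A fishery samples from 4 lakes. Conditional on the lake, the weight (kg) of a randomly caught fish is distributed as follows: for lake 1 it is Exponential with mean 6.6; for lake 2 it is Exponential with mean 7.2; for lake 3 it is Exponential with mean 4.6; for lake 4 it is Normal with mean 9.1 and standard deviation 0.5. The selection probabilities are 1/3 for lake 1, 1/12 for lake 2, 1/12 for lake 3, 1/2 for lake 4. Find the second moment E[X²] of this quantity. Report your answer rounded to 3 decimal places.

For each component E[X²] = Var + (mean)², giving 1: 87.12; 2: 103.68; 3: 42.32; 4: 83.06.
Overall E[X²] = 0.333333·87.12 + 0.0833333·103.68 + 0.0833333·42.32 + 0.5·83.06 = 82.7367.

82.737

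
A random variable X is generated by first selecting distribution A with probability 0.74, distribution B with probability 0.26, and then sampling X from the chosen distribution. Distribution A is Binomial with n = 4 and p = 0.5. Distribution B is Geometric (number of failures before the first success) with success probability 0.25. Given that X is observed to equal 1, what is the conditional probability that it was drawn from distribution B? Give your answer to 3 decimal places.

0.209

Likelihoods P(X=1 | ·): A: 0.25; B: 0.1875.
Posterior ∝ prior × likelihood. Numerator for B: 0.26·0.1875 = 0.04875.
Normalizing constant: 0.74·0.25 + 0.26·0.1875 = 0.23375.
P(B | observation) = 0.04875 / 0.23375 = 0.208556.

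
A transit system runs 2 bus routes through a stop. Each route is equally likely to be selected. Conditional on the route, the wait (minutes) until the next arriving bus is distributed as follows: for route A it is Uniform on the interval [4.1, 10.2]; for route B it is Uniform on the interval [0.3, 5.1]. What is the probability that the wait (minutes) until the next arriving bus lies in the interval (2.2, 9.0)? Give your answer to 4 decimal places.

Conditional on each route, P(2.2 < X < 9.0): A: 0.803279; B: 0.604167.
By total probability, P(2.2 < X < 9.0) = 0.5·0.803279 + 0.5·0.604167 = 0.703723.

0.7037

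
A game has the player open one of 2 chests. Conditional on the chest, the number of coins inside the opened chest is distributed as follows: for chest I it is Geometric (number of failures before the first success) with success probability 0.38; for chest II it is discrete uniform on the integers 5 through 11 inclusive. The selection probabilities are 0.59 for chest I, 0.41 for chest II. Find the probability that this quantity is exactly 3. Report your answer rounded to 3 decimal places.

Conditional on each chest, P(X = 3): I: 0.0905646; II: 0.
By total probability, P(X = 3) = 0.59·0.0905646 + 0.41·0 = 0.0534331.

0.053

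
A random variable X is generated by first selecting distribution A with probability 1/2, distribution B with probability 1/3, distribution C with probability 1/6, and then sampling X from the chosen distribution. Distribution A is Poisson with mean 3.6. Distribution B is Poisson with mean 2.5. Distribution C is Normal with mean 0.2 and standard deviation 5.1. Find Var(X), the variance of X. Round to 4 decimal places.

Per component, A: μ=3.6, E[X²]=16.56; B: μ=2.5, E[X²]=8.75; C: μ=0.2, E[X²]=26.05.
E[X] = 0.5·3.6 + 0.333333·2.5 + 0.166667·0.2 = 2.66667.
E[X²] = 0.5·16.56 + 0.333333·8.75 + 0.166667·26.05 = 15.5383.
Var(X) = E[X²] − (E[X])² = 15.5383 − 7.11111 = 8.42722.

8.4272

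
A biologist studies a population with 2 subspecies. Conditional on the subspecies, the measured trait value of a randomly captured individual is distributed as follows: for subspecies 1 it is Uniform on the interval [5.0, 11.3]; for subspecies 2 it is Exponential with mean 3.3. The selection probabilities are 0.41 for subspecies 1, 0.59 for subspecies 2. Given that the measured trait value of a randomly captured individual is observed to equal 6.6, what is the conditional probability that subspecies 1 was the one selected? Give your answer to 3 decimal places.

Likelihoods f(6.6 | ·): 1: 0.15873; 2: 0.0410107.
Posterior ∝ prior × likelihood. Numerator for 1: 0.41·0.15873 = 0.0650794.
Normalizing constant: 0.41·0.15873 + 0.59·0.0410107 = 0.0892757.
P(1 | observation) = 0.0650794 / 0.0892757 = 0.728971.

0.729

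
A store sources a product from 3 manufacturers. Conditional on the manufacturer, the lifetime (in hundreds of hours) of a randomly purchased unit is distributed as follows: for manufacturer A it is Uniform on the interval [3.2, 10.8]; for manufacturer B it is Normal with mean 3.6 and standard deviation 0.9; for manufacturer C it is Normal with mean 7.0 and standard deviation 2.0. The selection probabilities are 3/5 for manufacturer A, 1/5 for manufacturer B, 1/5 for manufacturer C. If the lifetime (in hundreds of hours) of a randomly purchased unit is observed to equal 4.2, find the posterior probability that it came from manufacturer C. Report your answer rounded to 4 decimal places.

Likelihoods f(4.2 | ·): A: 0.131579; B: 0.354942; C: 0.0748637.
Posterior ∝ prior × likelihood. Numerator for C: 0.2·0.0748637 = 0.0149727.
Normalizing constant: 0.6·0.131579 + 0.2·0.354942 + 0.2·0.0748637 = 0.164909.
P(C | observation) = 0.0149727 / 0.164909 = 0.0907942.

0.0908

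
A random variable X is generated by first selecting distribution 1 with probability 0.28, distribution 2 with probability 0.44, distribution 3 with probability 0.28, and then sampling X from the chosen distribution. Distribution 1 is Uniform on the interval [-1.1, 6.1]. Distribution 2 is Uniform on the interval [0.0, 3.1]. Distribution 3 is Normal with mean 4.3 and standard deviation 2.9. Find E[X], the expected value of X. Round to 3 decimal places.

Component means — 1: 2.5; 2: 1.55; 3: 4.3.
E[X] = 0.28·2.5 + 0.44·1.55 + 0.28·4.3 = 2.586.

2.586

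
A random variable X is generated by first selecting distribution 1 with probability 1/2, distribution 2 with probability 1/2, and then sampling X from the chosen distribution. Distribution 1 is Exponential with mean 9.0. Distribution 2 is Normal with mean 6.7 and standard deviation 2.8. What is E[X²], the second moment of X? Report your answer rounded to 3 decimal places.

For each component E[X²] = Var + (mean)², giving 1: 162; 2: 52.73.
Overall E[X²] = 0.5·162 + 0.5·52.73 = 107.365.

107.365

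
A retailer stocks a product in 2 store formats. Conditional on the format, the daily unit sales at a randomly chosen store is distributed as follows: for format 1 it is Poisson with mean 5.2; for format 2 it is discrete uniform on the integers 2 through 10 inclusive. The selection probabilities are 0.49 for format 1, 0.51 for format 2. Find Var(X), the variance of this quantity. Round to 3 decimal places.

6.108

Per component, 1: μ=5.2, E[X²]=32.24; 2: μ=6, E[X²]=42.6667.
E[X] = 0.49·5.2 + 0.51·6 = 5.608.
E[X²] = 0.49·32.24 + 0.51·42.6667 = 37.5576.
Var(X) = E[X²] − (E[X])² = 37.5576 − 31.4497 = 6.10794.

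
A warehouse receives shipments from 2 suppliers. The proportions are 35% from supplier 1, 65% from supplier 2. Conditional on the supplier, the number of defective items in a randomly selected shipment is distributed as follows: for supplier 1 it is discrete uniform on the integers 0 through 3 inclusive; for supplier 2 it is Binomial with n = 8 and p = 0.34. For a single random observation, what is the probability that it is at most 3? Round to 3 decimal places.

Conditional on each supplier, P(X ≤ 3): 1: 1; 2: 0.72756.
By total probability, P(X ≤ 3) = 0.35·1 + 0.65·0.72756 = 0.822914.

0.823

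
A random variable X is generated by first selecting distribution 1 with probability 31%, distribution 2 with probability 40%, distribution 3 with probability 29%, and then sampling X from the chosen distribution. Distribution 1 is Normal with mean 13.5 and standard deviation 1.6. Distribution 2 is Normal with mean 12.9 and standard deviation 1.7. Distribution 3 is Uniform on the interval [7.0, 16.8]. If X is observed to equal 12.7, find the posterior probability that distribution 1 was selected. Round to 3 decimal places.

0.357

Likelihoods f(12.7 | ·): 1: 0.220041; 2: 0.233054; 3: 0.102041.
Posterior ∝ prior × likelihood. Numerator for 1: 0.31·0.220041 = 0.0682127.
Normalizing constant: 0.31·0.220041 + 0.4·0.233054 + 0.29·0.102041 = 0.191026.
P(1 | observation) = 0.0682127 / 0.191026 = 0.357086.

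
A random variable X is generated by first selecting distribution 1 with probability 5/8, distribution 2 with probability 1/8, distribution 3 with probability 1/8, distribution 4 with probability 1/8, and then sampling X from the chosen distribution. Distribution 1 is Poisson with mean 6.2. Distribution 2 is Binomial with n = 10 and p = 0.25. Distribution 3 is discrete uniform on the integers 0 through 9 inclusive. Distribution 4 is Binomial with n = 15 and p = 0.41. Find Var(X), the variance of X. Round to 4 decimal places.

7.2029

Per component, 1: μ=6.2, E[X²]=44.64; 2: μ=2.5, E[X²]=8.125; 3: μ=4.5, E[X²]=28.5; 4: μ=6.15, E[X²]=41.451.
E[X] = 0.625·6.2 + 0.125·2.5 + 0.125·4.5 + 0.125·6.15 = 5.51875.
E[X²] = 0.625·44.64 + 0.125·8.125 + 0.125·28.5 + 0.125·41.451 = 37.6595.
Var(X) = E[X²] − (E[X])² = 37.6595 − 30.4566 = 7.2029.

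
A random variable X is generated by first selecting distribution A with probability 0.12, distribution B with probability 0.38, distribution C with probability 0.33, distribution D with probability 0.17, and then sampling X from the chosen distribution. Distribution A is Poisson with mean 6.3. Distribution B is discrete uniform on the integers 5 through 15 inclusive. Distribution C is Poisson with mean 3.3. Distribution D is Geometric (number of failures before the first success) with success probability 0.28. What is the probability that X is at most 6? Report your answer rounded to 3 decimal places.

0.602

Conditional on each component, P(X ≤ 6): A: 0.558233; B: 0.181818; C: 0.949034; D: 0.899694.
By total probability, P(X ≤ 6) = 0.12·0.558233 + 0.38·0.181818 + 0.33·0.949034 + 0.17·0.899694 = 0.602208.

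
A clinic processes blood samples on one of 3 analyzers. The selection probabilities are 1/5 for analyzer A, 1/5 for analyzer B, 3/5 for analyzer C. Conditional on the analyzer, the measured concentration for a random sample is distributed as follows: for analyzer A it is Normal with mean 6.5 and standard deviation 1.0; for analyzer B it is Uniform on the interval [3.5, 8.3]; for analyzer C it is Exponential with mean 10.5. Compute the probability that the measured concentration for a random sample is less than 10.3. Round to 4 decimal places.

0.7750

Conditional on each analyzer, P(X < 10.3): A: 0.999928; B: 1; C: 0.625046.
By total probability, P(X < 10.3) = 0.2·0.999928 + 0.2·1 + 0.6·0.625046 = 0.775013.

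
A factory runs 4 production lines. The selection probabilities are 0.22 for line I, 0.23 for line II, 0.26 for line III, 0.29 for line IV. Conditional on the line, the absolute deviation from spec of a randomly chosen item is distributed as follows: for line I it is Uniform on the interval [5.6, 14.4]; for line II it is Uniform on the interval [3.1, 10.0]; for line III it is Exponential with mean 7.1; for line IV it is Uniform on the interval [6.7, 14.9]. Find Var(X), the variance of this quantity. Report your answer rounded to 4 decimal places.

Per component, I: μ=10, E[X²]=106.453; II: μ=6.55, E[X²]=46.87; III: μ=7.1, E[X²]=100.82; IV: μ=10.8, E[X²]=122.243.
E[X] = 0.22·10 + 0.23·6.55 + 0.26·7.1 + 0.29·10.8 = 8.6845.
E[X²] = 0.22·106.453 + 0.23·46.87 + 0.26·100.82 + 0.29·122.243 = 95.8636.
Var(X) = E[X²] − (E[X])² = 95.8636 − 75.4205 = 20.4431.

20.4431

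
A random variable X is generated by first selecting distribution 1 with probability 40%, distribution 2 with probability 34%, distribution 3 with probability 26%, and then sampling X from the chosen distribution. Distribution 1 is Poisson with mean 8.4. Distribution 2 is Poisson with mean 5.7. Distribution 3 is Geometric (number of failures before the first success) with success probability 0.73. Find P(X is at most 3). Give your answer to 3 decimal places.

0.333

Conditional on each component, P(X ≤ 3): 1: 0.0322604; 2: 0.180048; 3: 0.994686.
By total probability, P(X ≤ 3) = 0.4·0.0322604 + 0.34·0.180048 + 0.26·0.994686 = 0.332739.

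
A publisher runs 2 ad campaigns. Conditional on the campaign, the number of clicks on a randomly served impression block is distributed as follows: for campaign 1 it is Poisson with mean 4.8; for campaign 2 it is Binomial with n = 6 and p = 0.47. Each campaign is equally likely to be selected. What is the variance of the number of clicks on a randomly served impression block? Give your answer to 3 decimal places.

4.127

Per component, 1: μ=4.8, E[X²]=27.84; 2: μ=2.82, E[X²]=9.447.
E[X] = 0.5·4.8 + 0.5·2.82 = 3.81.
E[X²] = 0.5·27.84 + 0.5·9.447 = 18.6435.
Var(X) = E[X²] − (E[X])² = 18.6435 − 14.5161 = 4.1274.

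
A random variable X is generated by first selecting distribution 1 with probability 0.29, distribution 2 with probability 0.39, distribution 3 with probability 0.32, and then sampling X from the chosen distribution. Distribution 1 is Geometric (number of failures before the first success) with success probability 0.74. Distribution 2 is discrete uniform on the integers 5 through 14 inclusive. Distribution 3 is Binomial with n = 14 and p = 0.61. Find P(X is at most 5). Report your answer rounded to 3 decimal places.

0.345

Conditional on each component, P(X ≤ 5): 1: 0.999691; 2: 0.1; 3: 0.0496612.
By total probability, P(X ≤ 5) = 0.29·0.999691 + 0.39·0.1 + 0.32·0.0496612 = 0.344802.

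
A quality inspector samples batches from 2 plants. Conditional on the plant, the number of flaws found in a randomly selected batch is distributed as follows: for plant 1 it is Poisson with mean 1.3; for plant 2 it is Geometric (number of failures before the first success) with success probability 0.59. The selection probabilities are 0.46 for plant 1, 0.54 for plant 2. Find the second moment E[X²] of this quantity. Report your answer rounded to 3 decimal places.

2.272

For each component E[X²] = Var + (mean)², giving 1: 2.99; 2: 1.66073.
Overall E[X²] = 0.46·2.99 + 0.54·1.66073 = 2.27219.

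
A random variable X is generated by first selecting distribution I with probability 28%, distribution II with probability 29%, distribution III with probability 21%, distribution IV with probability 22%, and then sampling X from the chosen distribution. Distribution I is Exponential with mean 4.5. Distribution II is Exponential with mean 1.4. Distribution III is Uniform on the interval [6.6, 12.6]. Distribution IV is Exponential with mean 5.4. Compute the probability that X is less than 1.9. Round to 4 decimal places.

Conditional on each component, P(X < 1.9): I: 0.344412; II: 0.742605; III: 0; IV: 0.296616.
By total probability, P(X < 1.9) = 0.28·0.344412 + 0.29·0.742605 + 0.21·0 + 0.22·0.296616 = 0.377046.

0.3770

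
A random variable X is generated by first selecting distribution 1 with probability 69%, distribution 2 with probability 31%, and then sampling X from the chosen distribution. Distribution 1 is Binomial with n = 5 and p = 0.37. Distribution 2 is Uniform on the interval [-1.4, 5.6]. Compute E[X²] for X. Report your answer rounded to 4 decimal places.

5.7987

For each component E[X²] = Var + (mean)², giving 1: 4.588; 2: 8.49333.
Overall E[X²] = 0.69·4.588 + 0.31·8.49333 = 5.79865.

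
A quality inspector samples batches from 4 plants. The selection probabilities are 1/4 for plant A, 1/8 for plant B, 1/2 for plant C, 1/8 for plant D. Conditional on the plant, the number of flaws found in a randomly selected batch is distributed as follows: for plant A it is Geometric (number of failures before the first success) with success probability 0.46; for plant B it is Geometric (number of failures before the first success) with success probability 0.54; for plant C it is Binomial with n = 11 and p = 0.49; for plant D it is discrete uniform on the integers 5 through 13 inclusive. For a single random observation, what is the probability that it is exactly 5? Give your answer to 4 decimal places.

Conditional on each plant, P(X = 5): A: 0.0211216; B: 0.011122; C: 0.229638; D: 0.111111.
By total probability, P(X = 5) = 0.25·0.0211216 + 0.125·0.011122 + 0.5·0.229638 + 0.125·0.111111 = 0.135378.

0.1354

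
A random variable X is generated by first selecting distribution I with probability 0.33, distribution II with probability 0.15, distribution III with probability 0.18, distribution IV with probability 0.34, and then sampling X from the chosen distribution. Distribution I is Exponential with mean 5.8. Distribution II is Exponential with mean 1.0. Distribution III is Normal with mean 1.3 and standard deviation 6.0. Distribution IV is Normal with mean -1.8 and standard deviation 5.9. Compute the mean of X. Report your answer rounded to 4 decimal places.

Component means — I: 5.8; II: 1; III: 1.3; IV: -1.8.
E[X] = 0.33·5.8 + 0.15·1 + 0.18·1.3 + 0.34·-1.8 = 1.686.

1.6860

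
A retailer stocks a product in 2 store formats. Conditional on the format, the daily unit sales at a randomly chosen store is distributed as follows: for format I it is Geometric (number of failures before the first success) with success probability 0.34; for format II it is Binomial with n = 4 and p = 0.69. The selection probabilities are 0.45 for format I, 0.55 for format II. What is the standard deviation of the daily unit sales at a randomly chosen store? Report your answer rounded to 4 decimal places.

Per component, I: μ=1.94118, E[X²]=9.47751; II: μ=2.76, E[X²]=8.4732.
E[X] = 0.45·1.94118 + 0.55·2.76 = 2.39153.
E[X²] = 0.45·9.47751 + 0.55·8.4732 = 8.92514.
Var(X) = E[X²] − (E[X])² = 8.92514 − 5.71941 = 3.20573.
SD(X) = √3.20573 = 1.79045.

1.7905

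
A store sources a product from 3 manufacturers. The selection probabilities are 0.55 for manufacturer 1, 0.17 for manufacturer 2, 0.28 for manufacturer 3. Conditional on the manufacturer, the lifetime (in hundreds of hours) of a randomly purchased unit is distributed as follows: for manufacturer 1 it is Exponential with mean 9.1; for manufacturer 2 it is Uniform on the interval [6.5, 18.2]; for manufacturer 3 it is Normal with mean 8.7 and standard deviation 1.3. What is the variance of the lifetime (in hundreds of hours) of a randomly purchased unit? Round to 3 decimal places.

Per component, 1: μ=9.1, E[X²]=165.62; 2: μ=12.35, E[X²]=163.93; 3: μ=8.7, E[X²]=77.38.
E[X] = 0.55·9.1 + 0.17·12.35 + 0.28·8.7 = 9.5405.
E[X²] = 0.55·165.62 + 0.17·163.93 + 0.28·77.38 = 140.625.
Var(X) = E[X²] − (E[X])² = 140.625 − 91.0211 = 49.6044.

49.604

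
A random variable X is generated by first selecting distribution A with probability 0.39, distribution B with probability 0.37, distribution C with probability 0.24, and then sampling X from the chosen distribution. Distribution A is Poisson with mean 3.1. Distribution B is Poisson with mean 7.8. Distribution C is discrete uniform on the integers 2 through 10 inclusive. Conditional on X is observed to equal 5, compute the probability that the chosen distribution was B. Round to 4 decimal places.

Likelihoods P(X=5 | ·): A: 0.107477; B: 0.0985814; C: 0.111111.
Posterior ∝ prior × likelihood. Numerator for B: 0.37·0.0985814 = 0.0364751.
Normalizing constant: 0.39·0.107477 + 0.37·0.0985814 + 0.24·0.111111 = 0.105058.
P(B | observation) = 0.0364751 / 0.105058 = 0.347191.

0.3472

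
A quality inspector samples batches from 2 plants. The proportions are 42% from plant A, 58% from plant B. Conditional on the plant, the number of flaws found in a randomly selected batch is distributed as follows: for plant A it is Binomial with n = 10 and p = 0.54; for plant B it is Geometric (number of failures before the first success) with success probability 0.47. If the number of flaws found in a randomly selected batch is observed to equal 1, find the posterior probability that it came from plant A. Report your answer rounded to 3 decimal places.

Likelihoods P(X=1 | ·): A: 0.00497983; B: 0.2491.
Posterior ∝ prior × likelihood. Numerator for A: 0.42·0.00497983 = 0.00209153.
Normalizing constant: 0.42·0.00497983 + 0.58·0.2491 = 0.14657.
P(A | observation) = 0.00209153 / 0.14657 = 0.0142699.

0.014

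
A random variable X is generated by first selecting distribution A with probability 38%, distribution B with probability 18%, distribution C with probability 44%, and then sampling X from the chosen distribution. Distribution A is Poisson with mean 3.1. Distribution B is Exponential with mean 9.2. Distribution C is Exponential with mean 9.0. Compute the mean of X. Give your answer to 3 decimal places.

6.794

Component means — A: 3.1; B: 9.2; C: 9.
E[X] = 0.38·3.1 + 0.18·9.2 + 0.44·9 = 6.794.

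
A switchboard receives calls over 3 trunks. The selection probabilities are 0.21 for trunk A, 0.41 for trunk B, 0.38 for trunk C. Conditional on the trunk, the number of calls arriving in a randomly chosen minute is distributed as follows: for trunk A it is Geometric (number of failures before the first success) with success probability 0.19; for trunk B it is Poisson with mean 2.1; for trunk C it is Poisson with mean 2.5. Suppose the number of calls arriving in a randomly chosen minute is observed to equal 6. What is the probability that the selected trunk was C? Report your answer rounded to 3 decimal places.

0.380

Likelihoods P(X=6 | ·): A: 0.0536616; B: 0.014587; C: 0.0278337.
Posterior ∝ prior × likelihood. Numerator for C: 0.38·0.0278337 = 0.0105768.
Normalizing constant: 0.21·0.0536616 + 0.41·0.014587 + 0.38·0.0278337 = 0.0278264.
P(C | observation) = 0.0105768 / 0.0278264 = 0.3801.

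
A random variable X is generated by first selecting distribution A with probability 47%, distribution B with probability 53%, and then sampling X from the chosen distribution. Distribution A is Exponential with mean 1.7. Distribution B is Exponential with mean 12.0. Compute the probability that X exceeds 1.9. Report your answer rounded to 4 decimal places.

Conditional on each component, P(X > 1.9): A: 0.327048; B: 0.853565.
By total probability, P(X > 1.9) = 0.47·0.327048 + 0.53·0.853565 = 0.606102.

0.6061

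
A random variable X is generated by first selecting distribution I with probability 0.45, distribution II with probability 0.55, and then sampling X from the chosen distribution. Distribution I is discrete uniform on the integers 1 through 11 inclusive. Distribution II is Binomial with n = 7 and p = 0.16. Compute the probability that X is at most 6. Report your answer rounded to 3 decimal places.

0.795

Conditional on each component, P(X ≤ 6): I: 0.545455; II: 0.999997.
By total probability, P(X ≤ 6) = 0.45·0.545455 + 0.55·0.999997 = 0.795453.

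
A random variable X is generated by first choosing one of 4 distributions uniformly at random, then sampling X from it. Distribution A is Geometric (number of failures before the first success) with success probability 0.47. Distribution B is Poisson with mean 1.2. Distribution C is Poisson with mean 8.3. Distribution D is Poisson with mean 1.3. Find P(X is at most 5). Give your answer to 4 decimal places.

Conditional on each component, P(X ≤ 5): A: 0.977836; B: 0.9985; C: 0.165273; D: 0.997769.
By total probability, P(X ≤ 5) = 0.25·0.977836 + 0.25·0.9985 + 0.25·0.165273 + 0.25·0.997769 = 0.784845.

0.7848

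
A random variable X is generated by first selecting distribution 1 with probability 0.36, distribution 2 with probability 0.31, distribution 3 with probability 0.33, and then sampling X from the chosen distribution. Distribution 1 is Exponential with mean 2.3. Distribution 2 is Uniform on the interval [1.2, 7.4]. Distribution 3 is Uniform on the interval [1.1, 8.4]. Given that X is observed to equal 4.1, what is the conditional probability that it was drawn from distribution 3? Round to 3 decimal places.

0.372

Likelihoods f(4.1 | ·): 1: 0.0731299; 2: 0.16129; 3: 0.136986.
Posterior ∝ prior × likelihood. Numerator for 3: 0.33·0.136986 = 0.0452055.
Normalizing constant: 0.36·0.0731299 + 0.31·0.16129 + 0.33·0.136986 = 0.121532.
P(3 | observation) = 0.0452055 / 0.121532 = 0.371963.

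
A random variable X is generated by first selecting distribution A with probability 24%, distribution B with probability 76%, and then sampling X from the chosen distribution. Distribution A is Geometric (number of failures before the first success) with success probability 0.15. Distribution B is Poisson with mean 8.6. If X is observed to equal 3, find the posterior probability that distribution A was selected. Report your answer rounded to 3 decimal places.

Likelihoods P(X=3 | ·): A: 0.0921187; B: 0.0195169.
Posterior ∝ prior × likelihood. Numerator for A: 0.24·0.0921187 = 0.0221085.
Normalizing constant: 0.24·0.0921187 + 0.76·0.0195169 = 0.0369414.
P(A | observation) = 0.0221085 / 0.0369414 = 0.598475.

0.598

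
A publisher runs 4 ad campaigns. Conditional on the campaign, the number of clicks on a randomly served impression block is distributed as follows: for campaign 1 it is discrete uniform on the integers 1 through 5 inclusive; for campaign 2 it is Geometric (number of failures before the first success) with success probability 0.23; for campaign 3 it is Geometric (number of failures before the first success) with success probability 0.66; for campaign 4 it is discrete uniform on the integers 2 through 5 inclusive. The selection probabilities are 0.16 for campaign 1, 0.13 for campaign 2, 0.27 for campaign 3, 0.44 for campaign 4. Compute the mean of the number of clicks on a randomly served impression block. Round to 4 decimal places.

2.5943

Component means — 1: 3; 2: 3.34783; 3: 0.515152; 4: 3.5.
E[X] = 0.16·3 + 0.13·3.34783 + 0.27·0.515152 + 0.44·3.5 = 2.59431.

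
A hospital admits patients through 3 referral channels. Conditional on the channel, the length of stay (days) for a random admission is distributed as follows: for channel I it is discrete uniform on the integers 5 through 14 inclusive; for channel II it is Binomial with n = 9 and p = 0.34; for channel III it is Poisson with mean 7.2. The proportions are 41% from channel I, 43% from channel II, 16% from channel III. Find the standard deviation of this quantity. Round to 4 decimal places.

3.7737

Per component, I: μ=9.5, E[X²]=98.5; II: μ=3.06, E[X²]=11.3832; III: μ=7.2, E[X²]=59.04.
E[X] = 0.41·9.5 + 0.43·3.06 + 0.16·7.2 = 6.3628.
E[X²] = 0.41·98.5 + 0.43·11.3832 + 0.16·59.04 = 54.7262.
Var(X) = E[X²] − (E[X])² = 54.7262 − 40.4852 = 14.241.
SD(X) = √14.241 = 3.77372.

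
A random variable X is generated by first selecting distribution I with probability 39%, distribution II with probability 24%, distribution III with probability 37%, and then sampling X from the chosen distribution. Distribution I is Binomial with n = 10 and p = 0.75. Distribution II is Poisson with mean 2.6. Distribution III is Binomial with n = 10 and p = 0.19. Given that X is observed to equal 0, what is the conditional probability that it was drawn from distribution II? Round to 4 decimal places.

0.2838

Likelihoods P(X=0 | ·): I: 9.53674e-07; II: 0.0742736; III: 0.121577.
Posterior ∝ prior × likelihood. Numerator for II: 0.24·0.0742736 = 0.0178257.
Normalizing constant: 0.39·9.53674e-07 + 0.24·0.0742736 + 0.37·0.121577 = 0.0628094.
P(II | observation) = 0.0178257 / 0.0628094 = 0.283806.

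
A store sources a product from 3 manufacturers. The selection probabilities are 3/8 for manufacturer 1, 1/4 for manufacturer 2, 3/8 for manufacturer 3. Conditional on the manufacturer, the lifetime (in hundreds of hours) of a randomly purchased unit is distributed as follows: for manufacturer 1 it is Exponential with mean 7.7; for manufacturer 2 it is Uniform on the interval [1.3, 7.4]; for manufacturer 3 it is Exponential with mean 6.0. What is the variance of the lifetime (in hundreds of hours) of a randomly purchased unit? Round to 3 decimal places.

Per component, 1: μ=7.7, E[X²]=118.58; 2: μ=4.35, E[X²]=22.0233; 3: μ=6, E[X²]=72.
E[X] = 0.375·7.7 + 0.25·4.35 + 0.375·6 = 6.225.
E[X²] = 0.375·118.58 + 0.25·22.0233 + 0.375·72 = 76.9733.
Var(X) = E[X²] − (E[X])² = 76.9733 − 38.7506 = 38.2227.

38.223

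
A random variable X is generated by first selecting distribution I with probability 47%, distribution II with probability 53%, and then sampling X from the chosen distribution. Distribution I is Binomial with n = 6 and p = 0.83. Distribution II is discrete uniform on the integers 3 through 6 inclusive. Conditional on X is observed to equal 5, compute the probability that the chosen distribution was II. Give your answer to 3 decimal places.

Likelihoods P(X=5 | ·): I: 0.401782; II: 0.25.
Posterior ∝ prior × likelihood. Numerator for II: 0.53·0.25 = 0.1325.
Normalizing constant: 0.47·0.401782 + 0.53·0.25 = 0.321338.
P(II | observation) = 0.1325 / 0.321338 = 0.412339.

0.412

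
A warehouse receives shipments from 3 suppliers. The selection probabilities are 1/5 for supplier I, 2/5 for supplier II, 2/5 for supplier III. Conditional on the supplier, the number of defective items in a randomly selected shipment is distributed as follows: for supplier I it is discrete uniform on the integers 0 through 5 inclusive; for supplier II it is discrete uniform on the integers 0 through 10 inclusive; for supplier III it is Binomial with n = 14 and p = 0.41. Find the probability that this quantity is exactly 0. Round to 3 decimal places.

0.070

Conditional on each supplier, P(X = 0): I: 0.166667; II: 0.0909091; III: 0.000619339.
By total probability, P(X = 0) = 0.2·0.166667 + 0.4·0.0909091 + 0.4·0.000619339 = 0.0699447.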